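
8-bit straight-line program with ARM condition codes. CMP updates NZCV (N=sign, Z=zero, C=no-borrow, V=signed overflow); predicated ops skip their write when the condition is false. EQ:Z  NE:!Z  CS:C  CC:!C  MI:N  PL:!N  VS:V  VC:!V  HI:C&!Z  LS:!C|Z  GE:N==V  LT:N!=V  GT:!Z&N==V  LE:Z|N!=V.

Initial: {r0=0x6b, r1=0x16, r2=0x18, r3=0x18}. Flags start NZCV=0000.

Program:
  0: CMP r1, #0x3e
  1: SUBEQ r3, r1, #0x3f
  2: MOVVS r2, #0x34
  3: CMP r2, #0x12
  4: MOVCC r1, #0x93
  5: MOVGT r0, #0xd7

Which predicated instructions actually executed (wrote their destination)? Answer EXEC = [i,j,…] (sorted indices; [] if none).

0: ✓ CMP  NZCV=1000
1: · SUBEQ
2: · MOVVS
3: ✓ CMP  NZCV=0010
4: · MOVCC
5: ✓ MOVGT  r0←0xd7

EXEC = [5]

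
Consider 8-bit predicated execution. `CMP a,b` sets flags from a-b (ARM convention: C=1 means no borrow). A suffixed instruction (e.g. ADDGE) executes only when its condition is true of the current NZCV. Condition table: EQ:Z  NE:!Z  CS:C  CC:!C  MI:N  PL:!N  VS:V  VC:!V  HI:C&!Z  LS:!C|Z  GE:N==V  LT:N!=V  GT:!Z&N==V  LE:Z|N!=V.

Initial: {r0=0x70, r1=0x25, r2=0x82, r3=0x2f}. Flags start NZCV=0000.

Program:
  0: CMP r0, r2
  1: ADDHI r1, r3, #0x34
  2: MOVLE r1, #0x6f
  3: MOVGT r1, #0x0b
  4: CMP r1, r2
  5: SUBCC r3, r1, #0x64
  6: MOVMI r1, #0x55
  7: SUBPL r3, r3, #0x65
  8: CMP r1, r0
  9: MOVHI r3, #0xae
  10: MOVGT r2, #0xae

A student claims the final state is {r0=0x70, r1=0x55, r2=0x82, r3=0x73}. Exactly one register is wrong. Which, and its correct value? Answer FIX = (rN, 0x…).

FIX = (r3, 0xa7)

0: ✓ CMP  NZCV=1001
1: · ADDHI
2: · MOVLE
3: ✓ MOVGT  r1←0x0b
4: ✓ CMP  NZCV=1001
5: ✓ SUBCC  r3←0xa7
6: ✓ MOVMI  r1←0x55
7: · SUBPL
8: ✓ CMP  NZCV=1000
9: · MOVHI
10: · MOVGT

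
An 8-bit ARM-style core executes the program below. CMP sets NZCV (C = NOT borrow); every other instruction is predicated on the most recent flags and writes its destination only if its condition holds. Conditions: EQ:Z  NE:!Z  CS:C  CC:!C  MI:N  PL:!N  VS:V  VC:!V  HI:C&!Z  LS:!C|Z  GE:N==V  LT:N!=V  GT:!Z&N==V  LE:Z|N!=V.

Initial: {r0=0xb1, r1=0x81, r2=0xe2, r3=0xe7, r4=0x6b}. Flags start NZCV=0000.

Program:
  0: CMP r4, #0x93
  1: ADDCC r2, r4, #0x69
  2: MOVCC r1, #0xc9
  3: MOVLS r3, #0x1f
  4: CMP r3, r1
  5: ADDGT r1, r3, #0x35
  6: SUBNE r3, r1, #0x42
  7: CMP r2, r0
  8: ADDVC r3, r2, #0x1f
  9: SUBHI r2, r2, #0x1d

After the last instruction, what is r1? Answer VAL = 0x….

[0] flags=1001 → (cmp)
[1] flags=1001 CC?T → r2=0xd4
[2] flags=1001 CC?T → r1=0xc9
[3] flags=1001 LS?T → r3=0x1f
[4] flags=0000 → (cmp)
[5] flags=0000 GT?T → r1=0x54
[6] flags=0000 NE?T → r3=0x12
[7] flags=0010 → (cmp)
[8] flags=0010 VC?T → r3=0xf3
[9] flags=0010 HI?T → r2=0xb7

VAL = 0x54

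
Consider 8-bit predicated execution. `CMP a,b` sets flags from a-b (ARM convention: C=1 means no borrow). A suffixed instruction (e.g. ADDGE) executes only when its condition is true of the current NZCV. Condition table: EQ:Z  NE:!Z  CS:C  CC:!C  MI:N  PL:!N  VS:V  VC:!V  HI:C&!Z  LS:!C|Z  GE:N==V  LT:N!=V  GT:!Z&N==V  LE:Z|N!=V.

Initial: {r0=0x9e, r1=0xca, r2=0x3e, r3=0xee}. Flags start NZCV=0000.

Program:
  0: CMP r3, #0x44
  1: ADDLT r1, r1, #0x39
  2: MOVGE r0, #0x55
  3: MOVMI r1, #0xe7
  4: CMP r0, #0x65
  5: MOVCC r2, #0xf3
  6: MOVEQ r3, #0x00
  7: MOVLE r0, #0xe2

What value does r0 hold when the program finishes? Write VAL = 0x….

VAL = 0xe2

[0] flags=1010 → (cmp)
[1] flags=1010 LT?T → r1=0x03
[2] flags=1010 GE?F → skip
[3] flags=1010 MI?T → r1=0xe7
[4] flags=0011 → (cmp)
[5] flags=0011 CC?F → skip
[6] flags=0011 EQ?F → skip
[7] flags=0011 LE?T → r0=0xe2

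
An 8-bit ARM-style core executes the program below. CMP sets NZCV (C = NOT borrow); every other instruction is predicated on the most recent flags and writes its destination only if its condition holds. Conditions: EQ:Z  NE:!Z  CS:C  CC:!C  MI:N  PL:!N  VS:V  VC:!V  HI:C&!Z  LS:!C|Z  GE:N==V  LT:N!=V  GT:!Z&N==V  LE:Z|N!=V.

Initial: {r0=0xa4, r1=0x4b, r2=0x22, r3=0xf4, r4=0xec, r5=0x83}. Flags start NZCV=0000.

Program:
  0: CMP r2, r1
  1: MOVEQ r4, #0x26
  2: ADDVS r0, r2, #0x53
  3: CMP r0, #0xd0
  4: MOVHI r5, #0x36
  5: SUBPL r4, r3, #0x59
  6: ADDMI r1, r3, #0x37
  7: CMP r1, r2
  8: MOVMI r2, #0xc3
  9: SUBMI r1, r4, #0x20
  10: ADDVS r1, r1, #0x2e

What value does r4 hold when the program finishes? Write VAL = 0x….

VAL = 0xec

[0] flags=1000 → (cmp)
[1] flags=1000 EQ?F → skip
[2] flags=1000 VS?F → skip
[3] flags=1000 → (cmp)
[4] flags=1000 HI?F → skip
[5] flags=1000 PL?F → skip
[6] flags=1000 MI?T → r1=0x2b
[7] flags=0010 → (cmp)
[8] flags=0010 MI?F → skip
[9] flags=0010 MI?F → skip
[10] flags=0010 VS?F → skip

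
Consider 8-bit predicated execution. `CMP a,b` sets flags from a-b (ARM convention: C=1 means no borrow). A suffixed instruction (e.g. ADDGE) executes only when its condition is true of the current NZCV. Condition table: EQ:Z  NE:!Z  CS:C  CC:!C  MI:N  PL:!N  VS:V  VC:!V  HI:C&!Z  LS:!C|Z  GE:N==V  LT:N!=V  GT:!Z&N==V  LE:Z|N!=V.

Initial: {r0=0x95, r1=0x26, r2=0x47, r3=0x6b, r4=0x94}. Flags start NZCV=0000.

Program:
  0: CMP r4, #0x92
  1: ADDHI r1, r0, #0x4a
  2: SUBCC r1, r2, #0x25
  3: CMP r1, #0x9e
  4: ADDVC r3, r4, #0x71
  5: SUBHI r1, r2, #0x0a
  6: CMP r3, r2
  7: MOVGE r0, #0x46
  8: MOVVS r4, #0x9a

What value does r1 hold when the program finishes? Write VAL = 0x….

0: ✓ CMP  NZCV=0010
1: ✓ ADDHI  r1←0xdf
2: · SUBCC
3: ✓ CMP  NZCV=0010
4: ✓ ADDVC  r3←0x05
5: ✓ SUBHI  r1←0x3d
6: ✓ CMP  NZCV=1000
7: · MOVGE
8: · MOVVS

VAL = 0x3d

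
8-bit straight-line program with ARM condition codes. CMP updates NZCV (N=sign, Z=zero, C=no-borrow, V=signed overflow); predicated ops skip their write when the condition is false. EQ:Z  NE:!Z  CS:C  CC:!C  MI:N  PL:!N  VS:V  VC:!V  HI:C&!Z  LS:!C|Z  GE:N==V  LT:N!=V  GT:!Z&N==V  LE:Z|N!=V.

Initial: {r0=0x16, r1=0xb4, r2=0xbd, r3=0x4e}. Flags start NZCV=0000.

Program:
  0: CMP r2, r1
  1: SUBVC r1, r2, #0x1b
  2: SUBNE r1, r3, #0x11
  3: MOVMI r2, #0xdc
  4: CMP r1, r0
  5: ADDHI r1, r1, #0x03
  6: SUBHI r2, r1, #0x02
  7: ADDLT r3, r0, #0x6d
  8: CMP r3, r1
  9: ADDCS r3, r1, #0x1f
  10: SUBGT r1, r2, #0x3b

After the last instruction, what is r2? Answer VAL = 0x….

0: ✓ CMP  NZCV=0010
1: ✓ SUBVC  r1←0xa2
2: ✓ SUBNE  r1←0x3d
3: · MOVMI
4: ✓ CMP  NZCV=0010
5: ✓ ADDHI  r1←0x40
6: ✓ SUBHI  r2←0x3e
7: · ADDLT
8: ✓ CMP  NZCV=0010
9: ✓ ADDCS  r3←0x5f
10: ✓ SUBGT  r1←0x03

VAL = 0x3e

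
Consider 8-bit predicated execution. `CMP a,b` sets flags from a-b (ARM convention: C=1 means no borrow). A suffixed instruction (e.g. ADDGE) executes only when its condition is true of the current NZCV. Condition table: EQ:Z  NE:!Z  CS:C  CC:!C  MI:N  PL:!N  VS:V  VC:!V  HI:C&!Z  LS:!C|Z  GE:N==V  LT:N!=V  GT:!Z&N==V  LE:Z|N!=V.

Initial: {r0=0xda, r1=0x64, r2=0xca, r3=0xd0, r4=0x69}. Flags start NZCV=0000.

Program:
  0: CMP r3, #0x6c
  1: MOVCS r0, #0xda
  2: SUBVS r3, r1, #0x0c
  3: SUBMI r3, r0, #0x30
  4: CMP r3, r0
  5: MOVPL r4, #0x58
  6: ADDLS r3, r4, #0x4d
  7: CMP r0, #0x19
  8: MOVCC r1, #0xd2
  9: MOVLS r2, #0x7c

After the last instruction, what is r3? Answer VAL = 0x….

VAL = 0xa5

0: ✓ CMP  NZCV=0011
1: ✓ MOVCS  r0←0xda
2: ✓ SUBVS  r3←0x58
3: · SUBMI
4: ✓ CMP  NZCV=0000
5: ✓ MOVPL  r4←0x58
6: ✓ ADDLS  r3←0xa5
7: ✓ CMP  NZCV=1010
8: · MOVCC
9: · MOVLS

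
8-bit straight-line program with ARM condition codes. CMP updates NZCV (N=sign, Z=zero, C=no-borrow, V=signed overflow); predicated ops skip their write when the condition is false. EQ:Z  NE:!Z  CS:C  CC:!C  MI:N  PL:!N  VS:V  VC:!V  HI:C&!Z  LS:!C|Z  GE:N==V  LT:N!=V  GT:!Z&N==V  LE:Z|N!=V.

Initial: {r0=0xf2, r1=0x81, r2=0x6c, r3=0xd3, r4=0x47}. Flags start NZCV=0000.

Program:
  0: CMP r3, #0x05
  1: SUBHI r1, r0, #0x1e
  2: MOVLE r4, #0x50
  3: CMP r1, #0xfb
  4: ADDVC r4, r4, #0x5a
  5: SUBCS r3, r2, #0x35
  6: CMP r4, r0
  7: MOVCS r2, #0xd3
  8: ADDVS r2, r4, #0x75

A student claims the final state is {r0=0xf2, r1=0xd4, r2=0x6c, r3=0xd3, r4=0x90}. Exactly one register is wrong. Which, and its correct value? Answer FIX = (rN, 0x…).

FIX = (r4, 0xaa)

0: ✓ CMP  NZCV=1010
1: ✓ SUBHI  r1←0xd4
2: ✓ MOVLE  r4←0x50
3: ✓ CMP  NZCV=1000
4: ✓ ADDVC  r4←0xaa
5: · SUBCS
6: ✓ CMP  NZCV=1000
7: · MOVCS
8: · ADDVS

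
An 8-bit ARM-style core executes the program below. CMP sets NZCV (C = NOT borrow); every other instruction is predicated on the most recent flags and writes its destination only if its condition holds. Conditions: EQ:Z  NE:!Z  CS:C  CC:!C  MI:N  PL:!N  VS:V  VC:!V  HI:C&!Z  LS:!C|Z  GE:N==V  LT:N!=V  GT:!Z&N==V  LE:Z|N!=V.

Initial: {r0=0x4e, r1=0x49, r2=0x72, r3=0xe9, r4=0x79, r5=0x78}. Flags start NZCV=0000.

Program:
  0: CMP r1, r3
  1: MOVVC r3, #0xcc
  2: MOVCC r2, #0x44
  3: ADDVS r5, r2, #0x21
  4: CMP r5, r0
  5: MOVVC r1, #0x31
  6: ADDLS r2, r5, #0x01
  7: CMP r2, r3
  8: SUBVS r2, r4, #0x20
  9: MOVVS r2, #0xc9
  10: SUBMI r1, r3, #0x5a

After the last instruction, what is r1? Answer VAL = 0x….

[0] flags=0000 → (cmp)
[1] flags=0000 VC?T → r3=0xcc
[2] flags=0000 CC?T → r2=0x44
[3] flags=0000 VS?F → skip
[4] flags=0010 → (cmp)
[5] flags=0010 VC?T → r1=0x31
[6] flags=0010 LS?F → skip
[7] flags=0000 → (cmp)
[8] flags=0000 VS?F → skip
[9] flags=0000 VS?F → skip
[10] flags=0000 MI?F → skip

VAL = 0x31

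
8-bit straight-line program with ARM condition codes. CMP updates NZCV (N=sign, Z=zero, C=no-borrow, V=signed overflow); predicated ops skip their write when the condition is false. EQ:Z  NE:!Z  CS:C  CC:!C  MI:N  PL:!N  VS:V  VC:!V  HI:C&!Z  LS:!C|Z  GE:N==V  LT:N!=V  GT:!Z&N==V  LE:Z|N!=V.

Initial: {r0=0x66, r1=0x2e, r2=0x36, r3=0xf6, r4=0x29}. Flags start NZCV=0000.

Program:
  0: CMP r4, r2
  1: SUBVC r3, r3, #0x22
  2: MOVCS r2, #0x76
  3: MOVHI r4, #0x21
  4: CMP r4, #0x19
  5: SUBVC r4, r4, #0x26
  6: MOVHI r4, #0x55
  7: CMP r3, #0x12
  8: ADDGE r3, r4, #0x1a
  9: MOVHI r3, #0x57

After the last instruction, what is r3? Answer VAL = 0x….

[0] flags=1000 → (cmp)
[1] flags=1000 VC?T → r3=0xd4
[2] flags=1000 CS?F → skip
[3] flags=1000 HI?F → skip
[4] flags=0010 → (cmp)
[5] flags=0010 VC?T → r4=0x03
[6] flags=0010 HI?T → r4=0x55
[7] flags=1010 → (cmp)
[8] flags=1010 GE?F → skip
[9] flags=1010 HI?T → r3=0x57

VAL = 0x57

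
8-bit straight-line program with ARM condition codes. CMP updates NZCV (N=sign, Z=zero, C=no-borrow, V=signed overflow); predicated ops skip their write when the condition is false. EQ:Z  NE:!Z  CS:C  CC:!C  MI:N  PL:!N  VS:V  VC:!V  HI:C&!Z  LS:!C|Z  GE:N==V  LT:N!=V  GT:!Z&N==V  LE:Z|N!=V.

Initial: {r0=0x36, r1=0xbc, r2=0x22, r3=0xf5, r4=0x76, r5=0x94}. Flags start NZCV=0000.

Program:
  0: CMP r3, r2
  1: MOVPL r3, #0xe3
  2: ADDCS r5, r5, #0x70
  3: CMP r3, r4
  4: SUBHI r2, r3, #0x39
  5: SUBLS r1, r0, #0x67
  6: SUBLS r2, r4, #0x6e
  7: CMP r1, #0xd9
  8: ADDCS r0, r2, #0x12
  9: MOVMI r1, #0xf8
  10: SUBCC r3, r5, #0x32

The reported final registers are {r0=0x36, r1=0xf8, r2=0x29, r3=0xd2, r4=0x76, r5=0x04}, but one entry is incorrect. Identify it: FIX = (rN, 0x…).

FIX = (r2, 0xbc)

[0] flags=1010 → (cmp)
[1] flags=1010 PL?F → skip
[2] flags=1010 CS?T → r5=0x04
[3] flags=0011 → (cmp)
[4] flags=0011 HI?T → r2=0xbc
[5] flags=0011 LS?F → skip
[6] flags=0011 LS?F → skip
[7] flags=1000 → (cmp)
[8] flags=1000 CS?F → skip
[9] flags=1000 MI?T → r1=0xf8
[10] flags=1000 CC?T → r3=0xd2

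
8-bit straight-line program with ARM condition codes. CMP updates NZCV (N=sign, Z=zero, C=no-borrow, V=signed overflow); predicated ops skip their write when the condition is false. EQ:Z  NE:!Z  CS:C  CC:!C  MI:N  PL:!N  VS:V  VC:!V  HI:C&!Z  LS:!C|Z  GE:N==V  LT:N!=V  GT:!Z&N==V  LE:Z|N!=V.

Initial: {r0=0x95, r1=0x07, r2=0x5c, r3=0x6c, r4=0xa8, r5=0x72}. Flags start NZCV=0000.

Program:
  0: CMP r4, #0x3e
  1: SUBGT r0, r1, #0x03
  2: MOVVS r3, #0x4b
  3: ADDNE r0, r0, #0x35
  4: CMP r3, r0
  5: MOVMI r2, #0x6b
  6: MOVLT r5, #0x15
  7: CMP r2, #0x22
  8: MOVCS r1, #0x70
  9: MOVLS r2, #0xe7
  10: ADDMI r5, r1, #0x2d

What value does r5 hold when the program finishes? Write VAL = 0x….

0: ✓ CMP  NZCV=0011
1: · SUBGT
2: ✓ MOVVS  r3←0x4b
3: ✓ ADDNE  r0←0xca
4: ✓ CMP  NZCV=1001
5: ✓ MOVMI  r2←0x6b
6: · MOVLT
7: ✓ CMP  NZCV=0010
8: ✓ MOVCS  r1←0x70
9: · MOVLS
10: · ADDMI

VAL = 0x72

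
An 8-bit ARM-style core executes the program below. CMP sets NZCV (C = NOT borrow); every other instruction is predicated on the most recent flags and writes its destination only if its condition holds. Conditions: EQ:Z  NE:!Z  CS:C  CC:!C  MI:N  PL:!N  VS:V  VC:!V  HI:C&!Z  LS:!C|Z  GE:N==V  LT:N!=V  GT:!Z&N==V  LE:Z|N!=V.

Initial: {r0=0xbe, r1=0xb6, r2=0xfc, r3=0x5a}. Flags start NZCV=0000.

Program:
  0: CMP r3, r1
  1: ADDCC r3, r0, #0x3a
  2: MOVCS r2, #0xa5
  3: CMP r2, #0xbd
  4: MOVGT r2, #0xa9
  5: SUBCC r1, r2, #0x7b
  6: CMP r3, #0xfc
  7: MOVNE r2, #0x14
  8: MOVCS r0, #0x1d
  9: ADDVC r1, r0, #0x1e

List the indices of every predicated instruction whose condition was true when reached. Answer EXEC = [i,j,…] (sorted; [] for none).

EXEC = [1,4,7,9]

0: ✓ CMP  NZCV=1001
1: ✓ ADDCC  r3←0xf8
2: · MOVCS
3: ✓ CMP  NZCV=0010
4: ✓ MOVGT  r2←0xa9
5: · SUBCC
6: ✓ CMP  NZCV=1000
7: ✓ MOVNE  r2←0x14
8: · MOVCS
9: ✓ ADDVC  r1←0xdc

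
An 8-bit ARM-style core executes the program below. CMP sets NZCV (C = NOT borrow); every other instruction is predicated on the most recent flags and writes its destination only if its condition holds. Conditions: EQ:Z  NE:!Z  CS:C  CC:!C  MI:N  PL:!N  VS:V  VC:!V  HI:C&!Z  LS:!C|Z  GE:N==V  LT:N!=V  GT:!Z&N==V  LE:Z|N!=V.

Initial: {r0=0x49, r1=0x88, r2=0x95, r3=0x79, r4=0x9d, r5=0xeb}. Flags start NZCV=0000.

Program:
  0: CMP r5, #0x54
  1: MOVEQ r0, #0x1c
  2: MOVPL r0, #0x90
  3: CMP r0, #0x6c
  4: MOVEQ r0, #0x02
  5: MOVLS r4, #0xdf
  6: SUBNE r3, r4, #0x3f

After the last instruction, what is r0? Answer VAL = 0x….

VAL = 0x49

0: ✓ CMP  NZCV=1010
1: · MOVEQ
2: · MOVPL
3: ✓ CMP  NZCV=1000
4: · MOVEQ
5: ✓ MOVLS  r4←0xdf
6: ✓ SUBNE  r3←0xa0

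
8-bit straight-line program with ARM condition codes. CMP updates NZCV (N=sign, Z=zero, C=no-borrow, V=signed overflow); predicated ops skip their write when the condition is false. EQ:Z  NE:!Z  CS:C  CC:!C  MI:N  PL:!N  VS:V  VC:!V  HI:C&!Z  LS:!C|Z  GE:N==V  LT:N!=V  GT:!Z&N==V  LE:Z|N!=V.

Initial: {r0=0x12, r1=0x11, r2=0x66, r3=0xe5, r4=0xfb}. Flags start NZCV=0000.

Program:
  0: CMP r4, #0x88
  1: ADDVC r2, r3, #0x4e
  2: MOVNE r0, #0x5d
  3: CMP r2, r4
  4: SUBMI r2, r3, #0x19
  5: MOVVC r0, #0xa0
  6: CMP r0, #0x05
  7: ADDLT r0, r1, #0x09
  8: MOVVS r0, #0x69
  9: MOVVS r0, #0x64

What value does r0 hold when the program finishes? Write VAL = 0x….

0: ✓ CMP  NZCV=0010
1: ✓ ADDVC  r2←0x33
2: ✓ MOVNE  r0←0x5d
3: ✓ CMP  NZCV=0000
4: · SUBMI
5: ✓ MOVVC  r0←0xa0
6: ✓ CMP  NZCV=1010
7: ✓ ADDLT  r0←0x1a
8: · MOVVS
9: · MOVVS

VAL = 0x1a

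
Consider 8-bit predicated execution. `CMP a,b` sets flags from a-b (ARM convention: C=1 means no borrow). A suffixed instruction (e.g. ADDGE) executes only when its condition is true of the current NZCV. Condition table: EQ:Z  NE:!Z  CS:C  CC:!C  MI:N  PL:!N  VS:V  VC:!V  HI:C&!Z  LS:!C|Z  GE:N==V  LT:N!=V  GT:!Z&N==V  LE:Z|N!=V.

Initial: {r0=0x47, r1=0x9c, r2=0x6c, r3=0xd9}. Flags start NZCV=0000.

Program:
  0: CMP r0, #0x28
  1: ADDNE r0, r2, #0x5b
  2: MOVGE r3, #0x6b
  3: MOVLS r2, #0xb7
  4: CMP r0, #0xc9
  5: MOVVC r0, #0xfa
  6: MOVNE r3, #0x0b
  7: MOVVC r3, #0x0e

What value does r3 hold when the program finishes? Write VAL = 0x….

[0] flags=0010 → (cmp)
[1] flags=0010 NE?T → r0=0xc7
[2] flags=0010 GE?T → r3=0x6b
[3] flags=0010 LS?F → skip
[4] flags=1000 → (cmp)
[5] flags=1000 VC?T → r0=0xfa
[6] flags=1000 NE?T → r3=0x0b
[7] flags=1000 VC?T → r3=0x0e

VAL = 0x0e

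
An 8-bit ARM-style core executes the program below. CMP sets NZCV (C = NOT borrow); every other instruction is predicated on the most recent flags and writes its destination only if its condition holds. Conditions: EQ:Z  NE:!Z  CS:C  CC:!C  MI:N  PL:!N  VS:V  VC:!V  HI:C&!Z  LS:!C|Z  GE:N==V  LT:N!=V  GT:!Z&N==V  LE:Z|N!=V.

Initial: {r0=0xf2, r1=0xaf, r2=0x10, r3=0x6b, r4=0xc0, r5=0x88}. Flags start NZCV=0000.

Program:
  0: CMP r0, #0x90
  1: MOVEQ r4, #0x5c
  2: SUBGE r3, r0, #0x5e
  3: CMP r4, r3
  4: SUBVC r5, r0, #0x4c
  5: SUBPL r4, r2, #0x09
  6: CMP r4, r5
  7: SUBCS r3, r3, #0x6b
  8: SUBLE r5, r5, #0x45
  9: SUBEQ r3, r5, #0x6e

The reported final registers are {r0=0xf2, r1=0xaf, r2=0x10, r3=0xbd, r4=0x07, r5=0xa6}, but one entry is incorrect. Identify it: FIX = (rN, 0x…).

0: ✓ CMP  NZCV=0010
1: · MOVEQ
2: ✓ SUBGE  r3←0x94
3: ✓ CMP  NZCV=0010
4: ✓ SUBVC  r5←0xa6
5: ✓ SUBPL  r4←0x07
6: ✓ CMP  NZCV=0000
7: · SUBCS
8: · SUBLE
9: · SUBEQ

FIX = (r3, 0x94)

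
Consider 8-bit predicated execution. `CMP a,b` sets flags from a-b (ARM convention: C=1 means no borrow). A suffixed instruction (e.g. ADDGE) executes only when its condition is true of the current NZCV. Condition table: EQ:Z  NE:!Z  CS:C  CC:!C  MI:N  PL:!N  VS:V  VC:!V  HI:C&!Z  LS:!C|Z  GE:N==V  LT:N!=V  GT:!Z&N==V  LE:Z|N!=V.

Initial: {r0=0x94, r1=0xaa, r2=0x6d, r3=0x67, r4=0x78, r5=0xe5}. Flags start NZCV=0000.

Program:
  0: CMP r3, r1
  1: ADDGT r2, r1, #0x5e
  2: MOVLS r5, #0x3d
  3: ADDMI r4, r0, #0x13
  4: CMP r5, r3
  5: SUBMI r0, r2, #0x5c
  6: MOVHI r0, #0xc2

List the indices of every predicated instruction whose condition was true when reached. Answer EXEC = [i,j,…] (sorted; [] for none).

EXEC = [1,2,3,5]

[0] flags=1001 → (cmp)
[1] flags=1001 GT?T → r2=0x08
[2] flags=1001 LS?T → r5=0x3d
[3] flags=1001 MI?T → r4=0xa7
[4] flags=1000 → (cmp)
[5] flags=1000 MI?T → r0=0xac
[6] flags=1000 HI?F → skip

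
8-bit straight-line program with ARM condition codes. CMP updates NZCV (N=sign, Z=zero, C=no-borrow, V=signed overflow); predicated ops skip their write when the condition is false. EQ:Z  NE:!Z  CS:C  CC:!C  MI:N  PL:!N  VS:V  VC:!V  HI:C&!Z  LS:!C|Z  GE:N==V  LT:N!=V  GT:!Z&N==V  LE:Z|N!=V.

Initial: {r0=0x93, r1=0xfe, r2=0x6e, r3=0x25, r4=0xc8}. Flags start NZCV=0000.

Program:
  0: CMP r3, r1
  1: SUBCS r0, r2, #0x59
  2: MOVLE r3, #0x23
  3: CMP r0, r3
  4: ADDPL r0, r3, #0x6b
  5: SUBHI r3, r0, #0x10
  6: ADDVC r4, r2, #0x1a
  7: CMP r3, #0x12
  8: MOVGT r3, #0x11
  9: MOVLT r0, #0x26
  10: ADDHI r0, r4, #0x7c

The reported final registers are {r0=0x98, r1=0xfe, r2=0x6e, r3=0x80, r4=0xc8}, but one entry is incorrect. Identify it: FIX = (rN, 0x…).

[0] flags=0000 → (cmp)
[1] flags=0000 CS?F → skip
[2] flags=0000 LE?F → skip
[3] flags=0011 → (cmp)
[4] flags=0011 PL?T → r0=0x90
[5] flags=0011 HI?T → r3=0x80
[6] flags=0011 VC?F → skip
[7] flags=0011 → (cmp)
[8] flags=0011 GT?F → skip
[9] flags=0011 LT?T → r0=0x26
[10] flags=0011 HI?T → r0=0x44

FIX = (r0, 0x44)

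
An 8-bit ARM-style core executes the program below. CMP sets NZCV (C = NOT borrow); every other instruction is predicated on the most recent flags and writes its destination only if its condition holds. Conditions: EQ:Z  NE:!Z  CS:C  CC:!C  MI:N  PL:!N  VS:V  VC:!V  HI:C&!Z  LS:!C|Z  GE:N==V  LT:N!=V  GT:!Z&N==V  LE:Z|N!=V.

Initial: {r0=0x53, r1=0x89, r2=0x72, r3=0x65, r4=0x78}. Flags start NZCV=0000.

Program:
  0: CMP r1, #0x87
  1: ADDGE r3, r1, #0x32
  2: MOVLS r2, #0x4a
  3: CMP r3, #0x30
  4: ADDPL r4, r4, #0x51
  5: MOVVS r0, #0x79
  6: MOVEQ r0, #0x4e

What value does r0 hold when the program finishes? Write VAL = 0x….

VAL = 0x53

0: ✓ CMP  NZCV=0010
1: ✓ ADDGE  r3←0xbb
2: · MOVLS
3: ✓ CMP  NZCV=1010
4: · ADDPL
5: · MOVVS
6: · MOVEQ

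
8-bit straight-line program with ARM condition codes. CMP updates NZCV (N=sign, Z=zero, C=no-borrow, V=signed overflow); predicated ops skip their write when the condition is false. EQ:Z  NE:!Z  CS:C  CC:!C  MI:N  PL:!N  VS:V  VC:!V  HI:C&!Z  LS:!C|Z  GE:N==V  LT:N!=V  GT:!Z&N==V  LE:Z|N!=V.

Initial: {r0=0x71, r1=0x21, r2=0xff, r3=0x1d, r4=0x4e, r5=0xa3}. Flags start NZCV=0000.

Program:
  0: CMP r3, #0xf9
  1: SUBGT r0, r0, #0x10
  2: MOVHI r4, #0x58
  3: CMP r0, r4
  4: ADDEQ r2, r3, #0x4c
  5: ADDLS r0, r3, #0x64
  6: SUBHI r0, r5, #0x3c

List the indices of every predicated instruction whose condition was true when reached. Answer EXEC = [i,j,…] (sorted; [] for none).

EXEC = [1,6]

[0] flags=0000 → (cmp)
[1] flags=0000 GT?T → r0=0x61
[2] flags=0000 HI?F → skip
[3] flags=0010 → (cmp)
[4] flags=0010 EQ?F → skip
[5] flags=0010 LS?F → skip
[6] flags=0010 HI?T → r0=0x67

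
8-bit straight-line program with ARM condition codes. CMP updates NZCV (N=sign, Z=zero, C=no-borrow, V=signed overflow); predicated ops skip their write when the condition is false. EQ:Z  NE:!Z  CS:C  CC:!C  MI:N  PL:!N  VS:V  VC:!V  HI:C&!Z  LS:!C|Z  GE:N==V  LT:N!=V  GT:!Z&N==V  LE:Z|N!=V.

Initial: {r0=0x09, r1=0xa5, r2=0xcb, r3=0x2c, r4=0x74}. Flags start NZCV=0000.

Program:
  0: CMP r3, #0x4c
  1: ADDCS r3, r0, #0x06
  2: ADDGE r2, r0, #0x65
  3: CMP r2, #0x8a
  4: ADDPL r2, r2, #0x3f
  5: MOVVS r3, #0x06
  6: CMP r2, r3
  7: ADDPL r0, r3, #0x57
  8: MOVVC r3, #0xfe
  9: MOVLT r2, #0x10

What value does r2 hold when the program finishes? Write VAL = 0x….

VAL = 0x10

[0] flags=1000 → (cmp)
[1] flags=1000 CS?F → skip
[2] flags=1000 GE?F → skip
[3] flags=0010 → (cmp)
[4] flags=0010 PL?T → r2=0x0a
[5] flags=0010 VS?F → skip
[6] flags=1000 → (cmp)
[7] flags=1000 PL?F → skip
[8] flags=1000 VC?T → r3=0xfe
[9] flags=1000 LT?T → r2=0x10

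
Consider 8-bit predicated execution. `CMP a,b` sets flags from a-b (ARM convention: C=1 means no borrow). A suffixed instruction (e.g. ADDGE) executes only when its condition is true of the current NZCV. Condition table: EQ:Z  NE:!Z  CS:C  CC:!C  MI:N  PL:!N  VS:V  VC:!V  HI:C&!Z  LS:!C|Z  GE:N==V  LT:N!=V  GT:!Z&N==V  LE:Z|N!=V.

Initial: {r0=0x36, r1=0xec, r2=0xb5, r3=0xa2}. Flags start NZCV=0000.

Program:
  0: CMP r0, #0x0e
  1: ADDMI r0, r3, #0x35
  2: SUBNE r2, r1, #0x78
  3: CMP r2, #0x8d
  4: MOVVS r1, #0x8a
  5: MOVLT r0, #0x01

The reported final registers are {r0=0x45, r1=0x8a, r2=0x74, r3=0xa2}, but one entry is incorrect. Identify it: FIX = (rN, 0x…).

FIX = (r0, 0x36)

[0] flags=0010 → (cmp)
[1] flags=0010 MI?F → skip
[2] flags=0010 NE?T → r2=0x74
[3] flags=1001 → (cmp)
[4] flags=1001 VS?T → r1=0x8a
[5] flags=1001 LT?F → skip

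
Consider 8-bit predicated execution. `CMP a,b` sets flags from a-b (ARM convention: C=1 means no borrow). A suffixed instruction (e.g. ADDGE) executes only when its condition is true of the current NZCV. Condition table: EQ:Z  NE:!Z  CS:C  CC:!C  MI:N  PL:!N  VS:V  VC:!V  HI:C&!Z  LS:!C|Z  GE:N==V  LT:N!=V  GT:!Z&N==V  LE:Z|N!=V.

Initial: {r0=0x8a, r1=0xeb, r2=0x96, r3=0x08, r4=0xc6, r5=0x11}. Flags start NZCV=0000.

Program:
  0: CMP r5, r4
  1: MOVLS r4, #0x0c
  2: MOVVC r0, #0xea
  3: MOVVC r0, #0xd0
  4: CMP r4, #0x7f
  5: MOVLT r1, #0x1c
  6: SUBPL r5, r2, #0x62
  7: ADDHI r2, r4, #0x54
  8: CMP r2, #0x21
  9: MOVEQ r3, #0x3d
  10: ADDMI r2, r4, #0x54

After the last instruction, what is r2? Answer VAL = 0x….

VAL = 0x96

[0] flags=0000 → (cmp)
[1] flags=0000 LS?T → r4=0x0c
[2] flags=0000 VC?T → r0=0xea
[3] flags=0000 VC?T → r0=0xd0
[4] flags=1000 → (cmp)
[5] flags=1000 LT?T → r1=0x1c
[6] flags=1000 PL?F → skip
[7] flags=1000 HI?F → skip
[8] flags=0011 → (cmp)
[9] flags=0011 EQ?F → skip
[10] flags=0011 MI?F → skip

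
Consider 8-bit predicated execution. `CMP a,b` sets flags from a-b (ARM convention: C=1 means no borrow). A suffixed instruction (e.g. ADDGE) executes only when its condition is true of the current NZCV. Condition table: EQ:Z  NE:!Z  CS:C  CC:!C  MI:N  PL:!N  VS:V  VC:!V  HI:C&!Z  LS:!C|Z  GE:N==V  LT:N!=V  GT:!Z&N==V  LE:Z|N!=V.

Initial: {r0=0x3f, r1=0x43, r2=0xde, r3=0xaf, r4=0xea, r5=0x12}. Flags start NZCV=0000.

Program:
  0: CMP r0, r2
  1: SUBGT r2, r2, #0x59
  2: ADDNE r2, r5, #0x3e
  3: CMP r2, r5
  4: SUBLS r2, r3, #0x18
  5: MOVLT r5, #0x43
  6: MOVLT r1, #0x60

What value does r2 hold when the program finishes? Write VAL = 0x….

0: ✓ CMP  NZCV=0000
1: ✓ SUBGT  r2←0x85
2: ✓ ADDNE  r2←0x50
3: ✓ CMP  NZCV=0010
4: · SUBLS
5: · MOVLT
6: · MOVLT

VAL = 0x50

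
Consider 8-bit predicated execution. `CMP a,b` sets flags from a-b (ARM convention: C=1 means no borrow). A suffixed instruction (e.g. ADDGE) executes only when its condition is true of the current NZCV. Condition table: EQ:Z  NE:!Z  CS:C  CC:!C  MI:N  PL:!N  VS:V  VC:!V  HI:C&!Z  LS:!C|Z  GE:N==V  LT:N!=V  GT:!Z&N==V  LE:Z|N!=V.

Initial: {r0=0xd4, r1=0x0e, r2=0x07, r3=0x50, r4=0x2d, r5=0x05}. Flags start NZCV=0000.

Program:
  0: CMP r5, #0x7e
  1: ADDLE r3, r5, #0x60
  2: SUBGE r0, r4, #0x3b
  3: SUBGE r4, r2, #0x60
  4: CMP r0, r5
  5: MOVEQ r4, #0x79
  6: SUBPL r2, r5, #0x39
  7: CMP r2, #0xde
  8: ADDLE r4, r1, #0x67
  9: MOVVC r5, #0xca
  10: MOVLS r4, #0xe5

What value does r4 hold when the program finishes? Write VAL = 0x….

VAL = 0xe5

0: ✓ CMP  NZCV=1000
1: ✓ ADDLE  r3←0x65
2: · SUBGE
3: · SUBGE
4: ✓ CMP  NZCV=1010
5: · MOVEQ
6: · SUBPL
7: ✓ CMP  NZCV=0000
8: · ADDLE
9: ✓ MOVVC  r5←0xca
10: ✓ MOVLS  r4←0xe5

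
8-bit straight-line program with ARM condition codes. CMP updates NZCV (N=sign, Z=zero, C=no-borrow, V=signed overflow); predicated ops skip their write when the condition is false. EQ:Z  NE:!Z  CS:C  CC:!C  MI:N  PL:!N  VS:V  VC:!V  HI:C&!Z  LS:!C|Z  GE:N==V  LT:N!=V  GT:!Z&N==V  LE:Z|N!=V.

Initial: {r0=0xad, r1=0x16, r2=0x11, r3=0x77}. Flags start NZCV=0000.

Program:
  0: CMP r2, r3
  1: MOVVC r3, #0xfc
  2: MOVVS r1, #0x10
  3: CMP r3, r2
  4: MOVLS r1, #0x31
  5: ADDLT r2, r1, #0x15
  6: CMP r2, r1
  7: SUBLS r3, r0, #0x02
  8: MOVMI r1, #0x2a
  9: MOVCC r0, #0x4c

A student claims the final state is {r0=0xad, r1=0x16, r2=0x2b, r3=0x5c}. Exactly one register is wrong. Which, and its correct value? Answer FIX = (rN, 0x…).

FIX = (r3, 0xfc)

0: ✓ CMP  NZCV=1000
1: ✓ MOVVC  r3←0xfc
2: · MOVVS
3: ✓ CMP  NZCV=1010
4: · MOVLS
5: ✓ ADDLT  r2←0x2b
6: ✓ CMP  NZCV=0010
7: · SUBLS
8: · MOVMI
9: · MOVCC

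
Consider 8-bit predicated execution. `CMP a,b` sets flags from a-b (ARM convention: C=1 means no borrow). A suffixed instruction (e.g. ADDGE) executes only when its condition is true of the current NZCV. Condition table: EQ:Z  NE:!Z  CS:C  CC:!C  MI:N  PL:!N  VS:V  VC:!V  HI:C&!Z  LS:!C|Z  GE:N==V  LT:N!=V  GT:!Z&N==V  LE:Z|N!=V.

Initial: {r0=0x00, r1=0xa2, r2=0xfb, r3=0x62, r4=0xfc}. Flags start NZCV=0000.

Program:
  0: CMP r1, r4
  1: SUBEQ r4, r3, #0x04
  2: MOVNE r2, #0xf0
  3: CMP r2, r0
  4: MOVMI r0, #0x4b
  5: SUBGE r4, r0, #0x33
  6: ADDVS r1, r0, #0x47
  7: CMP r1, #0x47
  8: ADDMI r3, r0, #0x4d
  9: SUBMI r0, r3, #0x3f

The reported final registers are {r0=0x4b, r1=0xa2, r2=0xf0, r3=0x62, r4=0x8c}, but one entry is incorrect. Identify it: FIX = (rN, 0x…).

0: ✓ CMP  NZCV=1000
1: · SUBEQ
2: ✓ MOVNE  r2←0xf0
3: ✓ CMP  NZCV=1010
4: ✓ MOVMI  r0←0x4b
5: · SUBGE
6: · ADDVS
7: ✓ CMP  NZCV=0011
8: · ADDMI
9: · SUBMI

FIX = (r4, 0xfc)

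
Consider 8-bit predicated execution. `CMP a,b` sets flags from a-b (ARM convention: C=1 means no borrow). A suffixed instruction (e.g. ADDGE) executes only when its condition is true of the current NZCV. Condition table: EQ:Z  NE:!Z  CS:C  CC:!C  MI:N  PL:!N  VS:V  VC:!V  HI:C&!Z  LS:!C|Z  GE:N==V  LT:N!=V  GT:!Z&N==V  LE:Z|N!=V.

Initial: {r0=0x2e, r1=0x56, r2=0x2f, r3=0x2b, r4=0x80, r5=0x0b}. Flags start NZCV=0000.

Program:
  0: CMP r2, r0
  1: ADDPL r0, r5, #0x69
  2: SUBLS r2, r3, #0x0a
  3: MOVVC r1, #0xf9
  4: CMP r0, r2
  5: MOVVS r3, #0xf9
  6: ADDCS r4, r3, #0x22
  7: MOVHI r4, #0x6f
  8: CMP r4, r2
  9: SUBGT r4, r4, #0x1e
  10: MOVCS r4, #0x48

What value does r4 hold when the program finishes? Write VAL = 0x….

[0] flags=0010 → (cmp)
[1] flags=0010 PL?T → r0=0x74
[2] flags=0010 LS?F → skip
[3] flags=0010 VC?T → r1=0xf9
[4] flags=0010 → (cmp)
[5] flags=0010 VS?F → skip
[6] flags=0010 CS?T → r4=0x4d
[7] flags=0010 HI?T → r4=0x6f
[8] flags=0010 → (cmp)
[9] flags=0010 GT?T → r4=0x51
[10] flags=0010 CS?T → r4=0x48

VAL = 0x48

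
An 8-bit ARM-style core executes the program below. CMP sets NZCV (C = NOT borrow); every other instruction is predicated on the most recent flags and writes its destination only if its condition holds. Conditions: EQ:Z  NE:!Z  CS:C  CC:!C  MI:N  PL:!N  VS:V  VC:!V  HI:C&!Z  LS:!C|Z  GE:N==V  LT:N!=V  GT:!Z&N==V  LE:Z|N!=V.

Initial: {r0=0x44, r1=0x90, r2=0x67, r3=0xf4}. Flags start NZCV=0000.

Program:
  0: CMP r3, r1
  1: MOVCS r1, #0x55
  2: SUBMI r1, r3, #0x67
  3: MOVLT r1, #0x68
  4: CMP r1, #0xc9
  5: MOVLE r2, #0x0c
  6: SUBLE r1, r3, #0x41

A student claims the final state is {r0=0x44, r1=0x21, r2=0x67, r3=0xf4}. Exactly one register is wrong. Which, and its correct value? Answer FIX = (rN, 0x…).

[0] flags=0010 → (cmp)
[1] flags=0010 CS?T → r1=0x55
[2] flags=0010 MI?F → skip
[3] flags=0010 LT?F → skip
[4] flags=1001 → (cmp)
[5] flags=1001 LE?F → skip
[6] flags=1001 LE?F → skip

FIX = (r1, 0x55)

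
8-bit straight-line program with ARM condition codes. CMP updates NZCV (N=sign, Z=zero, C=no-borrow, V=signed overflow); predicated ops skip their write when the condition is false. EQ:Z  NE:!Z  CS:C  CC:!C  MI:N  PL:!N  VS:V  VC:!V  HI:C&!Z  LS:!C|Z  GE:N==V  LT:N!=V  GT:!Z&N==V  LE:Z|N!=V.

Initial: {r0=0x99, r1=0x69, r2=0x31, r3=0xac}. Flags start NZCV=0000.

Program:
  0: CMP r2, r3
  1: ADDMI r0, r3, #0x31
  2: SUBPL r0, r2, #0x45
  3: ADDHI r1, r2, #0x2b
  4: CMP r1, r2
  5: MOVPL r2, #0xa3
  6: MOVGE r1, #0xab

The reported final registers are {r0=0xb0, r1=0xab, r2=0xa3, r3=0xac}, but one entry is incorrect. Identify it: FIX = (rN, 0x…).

FIX = (r0, 0xdd)

[0] flags=1001 → (cmp)
[1] flags=1001 MI?T → r0=0xdd
[2] flags=1001 PL?F → skip
[3] flags=1001 HI?F → skip
[4] flags=0010 → (cmp)
[5] flags=0010 PL?T → r2=0xa3
[6] flags=0010 GE?T → r1=0xab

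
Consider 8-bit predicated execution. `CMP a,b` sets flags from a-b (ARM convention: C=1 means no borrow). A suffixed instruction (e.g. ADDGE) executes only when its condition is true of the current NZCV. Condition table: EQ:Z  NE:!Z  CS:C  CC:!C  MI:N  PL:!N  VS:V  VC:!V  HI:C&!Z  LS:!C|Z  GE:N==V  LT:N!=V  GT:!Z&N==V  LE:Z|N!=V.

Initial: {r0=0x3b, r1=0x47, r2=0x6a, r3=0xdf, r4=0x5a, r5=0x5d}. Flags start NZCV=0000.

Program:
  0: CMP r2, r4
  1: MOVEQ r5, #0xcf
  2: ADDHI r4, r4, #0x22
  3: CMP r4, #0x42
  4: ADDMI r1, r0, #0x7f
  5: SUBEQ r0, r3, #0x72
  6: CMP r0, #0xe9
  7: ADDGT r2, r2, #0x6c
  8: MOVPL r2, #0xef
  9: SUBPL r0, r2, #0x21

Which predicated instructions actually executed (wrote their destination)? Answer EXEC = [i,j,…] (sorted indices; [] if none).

[0] flags=0010 → (cmp)
[1] flags=0010 EQ?F → skip
[2] flags=0010 HI?T → r4=0x7c
[3] flags=0010 → (cmp)
[4] flags=0010 MI?F → skip
[5] flags=0010 EQ?F → skip
[6] flags=0000 → (cmp)
[7] flags=0000 GT?T → r2=0xd6
[8] flags=0000 PL?T → r2=0xef
[9] flags=0000 PL?T → r0=0xce

EXEC = [2,7,8,9]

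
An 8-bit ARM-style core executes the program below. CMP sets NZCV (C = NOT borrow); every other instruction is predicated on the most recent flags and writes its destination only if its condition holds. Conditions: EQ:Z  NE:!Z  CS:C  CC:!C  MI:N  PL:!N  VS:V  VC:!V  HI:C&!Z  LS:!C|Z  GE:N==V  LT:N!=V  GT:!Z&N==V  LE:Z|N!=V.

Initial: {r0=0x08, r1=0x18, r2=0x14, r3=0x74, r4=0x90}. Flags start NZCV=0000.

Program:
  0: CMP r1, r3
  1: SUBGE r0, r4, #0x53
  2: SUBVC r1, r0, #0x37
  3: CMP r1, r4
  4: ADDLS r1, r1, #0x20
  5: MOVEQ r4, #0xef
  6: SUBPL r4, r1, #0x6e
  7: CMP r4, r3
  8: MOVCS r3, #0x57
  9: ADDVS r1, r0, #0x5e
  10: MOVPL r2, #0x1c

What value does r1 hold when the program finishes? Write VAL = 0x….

VAL = 0xd1

0: ✓ CMP  NZCV=1000
1: · SUBGE
2: ✓ SUBVC  r1←0xd1
3: ✓ CMP  NZCV=0010
4: · ADDLS
5: · MOVEQ
6: ✓ SUBPL  r4←0x63
7: ✓ CMP  NZCV=1000
8: · MOVCS
9: · ADDVS
10: · MOVPL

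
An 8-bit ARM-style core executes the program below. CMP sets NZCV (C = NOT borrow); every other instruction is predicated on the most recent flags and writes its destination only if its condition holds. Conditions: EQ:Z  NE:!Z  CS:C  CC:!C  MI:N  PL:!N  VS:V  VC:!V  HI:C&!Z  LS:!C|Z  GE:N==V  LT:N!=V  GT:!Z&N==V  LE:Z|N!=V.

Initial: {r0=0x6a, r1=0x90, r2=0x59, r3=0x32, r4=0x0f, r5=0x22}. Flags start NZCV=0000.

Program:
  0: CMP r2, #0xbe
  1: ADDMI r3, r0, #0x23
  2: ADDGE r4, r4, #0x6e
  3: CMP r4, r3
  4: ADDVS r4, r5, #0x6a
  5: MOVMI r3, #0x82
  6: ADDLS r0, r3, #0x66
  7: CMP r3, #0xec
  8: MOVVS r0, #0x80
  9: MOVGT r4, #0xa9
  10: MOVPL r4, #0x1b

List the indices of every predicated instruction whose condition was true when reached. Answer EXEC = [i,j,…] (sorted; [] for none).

0: ✓ CMP  NZCV=1001
1: ✓ ADDMI  r3←0x8d
2: ✓ ADDGE  r4←0x7d
3: ✓ CMP  NZCV=1001
4: ✓ ADDVS  r4←0x8c
5: ✓ MOVMI  r3←0x82
6: ✓ ADDLS  r0←0xe8
7: ✓ CMP  NZCV=1000
8: · MOVVS
9: · MOVGT
10: · MOVPL

EXEC = [1,2,4,5,6]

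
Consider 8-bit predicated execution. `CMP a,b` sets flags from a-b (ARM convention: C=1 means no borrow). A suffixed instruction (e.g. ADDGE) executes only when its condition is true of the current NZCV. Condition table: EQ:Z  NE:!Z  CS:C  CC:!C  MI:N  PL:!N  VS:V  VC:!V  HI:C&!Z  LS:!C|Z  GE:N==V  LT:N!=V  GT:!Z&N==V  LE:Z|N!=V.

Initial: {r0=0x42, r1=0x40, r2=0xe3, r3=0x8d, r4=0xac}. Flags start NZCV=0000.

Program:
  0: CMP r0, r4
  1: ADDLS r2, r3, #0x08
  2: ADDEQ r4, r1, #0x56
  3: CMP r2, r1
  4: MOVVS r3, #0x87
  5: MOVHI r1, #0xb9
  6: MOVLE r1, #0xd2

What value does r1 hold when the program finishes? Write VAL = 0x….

VAL = 0xd2

[0] flags=1001 → (cmp)
[1] flags=1001 LS?T → r2=0x95
[2] flags=1001 EQ?F → skip
[3] flags=0011 → (cmp)
[4] flags=0011 VS?T → r3=0x87
[5] flags=0011 HI?T → r1=0xb9
[6] flags=0011 LE?T → r1=0xd2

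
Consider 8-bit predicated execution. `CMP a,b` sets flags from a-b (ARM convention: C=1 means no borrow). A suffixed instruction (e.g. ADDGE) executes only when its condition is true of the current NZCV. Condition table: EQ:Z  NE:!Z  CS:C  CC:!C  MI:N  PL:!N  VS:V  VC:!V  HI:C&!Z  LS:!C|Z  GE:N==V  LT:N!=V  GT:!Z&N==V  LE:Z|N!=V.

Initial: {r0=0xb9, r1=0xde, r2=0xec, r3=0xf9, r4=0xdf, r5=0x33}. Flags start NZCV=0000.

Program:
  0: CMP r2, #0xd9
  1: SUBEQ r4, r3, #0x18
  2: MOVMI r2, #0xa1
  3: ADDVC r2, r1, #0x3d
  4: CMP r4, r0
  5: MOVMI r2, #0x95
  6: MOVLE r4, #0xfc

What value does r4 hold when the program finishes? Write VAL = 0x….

0: ✓ CMP  NZCV=0010
1: · SUBEQ
2: · MOVMI
3: ✓ ADDVC  r2←0x1b
4: ✓ CMP  NZCV=0010
5: · MOVMI
6: · MOVLE

VAL = 0xdf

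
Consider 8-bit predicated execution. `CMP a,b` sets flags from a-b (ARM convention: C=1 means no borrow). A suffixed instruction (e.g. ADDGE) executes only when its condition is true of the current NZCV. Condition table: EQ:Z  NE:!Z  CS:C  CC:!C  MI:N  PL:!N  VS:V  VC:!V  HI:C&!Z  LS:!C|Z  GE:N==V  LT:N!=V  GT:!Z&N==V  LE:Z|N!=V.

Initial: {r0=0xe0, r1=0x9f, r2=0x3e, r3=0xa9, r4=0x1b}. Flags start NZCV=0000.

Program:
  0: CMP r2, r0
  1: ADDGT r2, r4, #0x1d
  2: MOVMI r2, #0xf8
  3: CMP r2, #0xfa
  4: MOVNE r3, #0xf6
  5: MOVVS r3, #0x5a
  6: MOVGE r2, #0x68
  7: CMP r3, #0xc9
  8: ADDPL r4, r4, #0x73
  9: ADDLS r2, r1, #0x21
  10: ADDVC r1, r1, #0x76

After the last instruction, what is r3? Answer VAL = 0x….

[0] flags=0000 → (cmp)
[1] flags=0000 GT?T → r2=0x38
[2] flags=0000 MI?F → skip
[3] flags=0000 → (cmp)
[4] flags=0000 NE?T → r3=0xf6
[5] flags=0000 VS?F → skip
[6] flags=0000 GE?T → r2=0x68
[7] flags=0010 → (cmp)
[8] flags=0010 PL?T → r4=0x8e
[9] flags=0010 LS?F → skip
[10] flags=0010 VC?T → r1=0x15

VAL = 0xf6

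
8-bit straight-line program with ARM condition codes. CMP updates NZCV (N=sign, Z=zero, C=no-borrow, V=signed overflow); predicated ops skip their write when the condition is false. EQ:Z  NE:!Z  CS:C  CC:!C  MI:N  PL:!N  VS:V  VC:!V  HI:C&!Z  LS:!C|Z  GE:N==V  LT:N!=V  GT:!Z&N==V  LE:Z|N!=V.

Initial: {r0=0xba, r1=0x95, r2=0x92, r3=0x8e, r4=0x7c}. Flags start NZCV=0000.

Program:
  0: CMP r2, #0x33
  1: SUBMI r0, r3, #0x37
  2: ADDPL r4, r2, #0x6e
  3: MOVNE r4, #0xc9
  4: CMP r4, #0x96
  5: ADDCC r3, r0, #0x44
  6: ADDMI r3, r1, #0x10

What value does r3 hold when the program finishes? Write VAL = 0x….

VAL = 0x8e

[0] flags=0011 → (cmp)
[1] flags=0011 MI?F → skip
[2] flags=0011 PL?T → r4=0x00
[3] flags=0011 NE?T → r4=0xc9
[4] flags=0010 → (cmp)
[5] flags=0010 CC?F → skip
[6] flags=0010 MI?F → skip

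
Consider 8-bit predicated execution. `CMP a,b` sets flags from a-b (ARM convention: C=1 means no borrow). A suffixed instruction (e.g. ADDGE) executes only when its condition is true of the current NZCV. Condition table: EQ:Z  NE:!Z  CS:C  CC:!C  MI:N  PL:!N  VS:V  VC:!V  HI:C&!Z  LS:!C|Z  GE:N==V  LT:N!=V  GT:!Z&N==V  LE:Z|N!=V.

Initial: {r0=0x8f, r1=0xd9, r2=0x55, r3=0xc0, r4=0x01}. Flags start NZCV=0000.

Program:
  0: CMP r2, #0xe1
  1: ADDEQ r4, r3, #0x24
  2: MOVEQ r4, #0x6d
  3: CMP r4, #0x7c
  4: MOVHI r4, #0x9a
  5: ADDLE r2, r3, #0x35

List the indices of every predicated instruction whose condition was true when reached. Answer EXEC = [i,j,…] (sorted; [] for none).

[0] flags=0000 → (cmp)
[1] flags=0000 EQ?F → skip
[2] flags=0000 EQ?F → skip
[3] flags=1000 → (cmp)
[4] flags=1000 HI?F → skip
[5] flags=1000 LE?T → r2=0xf5

EXEC = [5]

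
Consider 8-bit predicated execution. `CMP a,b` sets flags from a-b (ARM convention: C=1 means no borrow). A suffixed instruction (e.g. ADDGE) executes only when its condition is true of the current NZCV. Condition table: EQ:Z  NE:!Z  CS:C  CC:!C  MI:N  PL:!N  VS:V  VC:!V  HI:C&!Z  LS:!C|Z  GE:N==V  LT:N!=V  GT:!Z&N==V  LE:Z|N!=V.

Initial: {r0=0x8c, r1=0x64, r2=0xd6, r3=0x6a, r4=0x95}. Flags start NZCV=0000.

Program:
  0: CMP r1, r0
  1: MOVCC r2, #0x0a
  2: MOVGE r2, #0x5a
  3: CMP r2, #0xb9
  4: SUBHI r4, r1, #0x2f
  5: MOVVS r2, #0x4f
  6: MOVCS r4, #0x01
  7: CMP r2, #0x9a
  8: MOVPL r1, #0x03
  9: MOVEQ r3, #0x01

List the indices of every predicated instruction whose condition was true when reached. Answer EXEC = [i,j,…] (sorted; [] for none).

EXEC = [1,2,5]

0: ✓ CMP  NZCV=1001
1: ✓ MOVCC  r2←0x0a
2: ✓ MOVGE  r2←0x5a
3: ✓ CMP  NZCV=1001
4: · SUBHI
5: ✓ MOVVS  r2←0x4f
6: · MOVCS
7: ✓ CMP  NZCV=1001
8: · MOVPL
9: · MOVEQ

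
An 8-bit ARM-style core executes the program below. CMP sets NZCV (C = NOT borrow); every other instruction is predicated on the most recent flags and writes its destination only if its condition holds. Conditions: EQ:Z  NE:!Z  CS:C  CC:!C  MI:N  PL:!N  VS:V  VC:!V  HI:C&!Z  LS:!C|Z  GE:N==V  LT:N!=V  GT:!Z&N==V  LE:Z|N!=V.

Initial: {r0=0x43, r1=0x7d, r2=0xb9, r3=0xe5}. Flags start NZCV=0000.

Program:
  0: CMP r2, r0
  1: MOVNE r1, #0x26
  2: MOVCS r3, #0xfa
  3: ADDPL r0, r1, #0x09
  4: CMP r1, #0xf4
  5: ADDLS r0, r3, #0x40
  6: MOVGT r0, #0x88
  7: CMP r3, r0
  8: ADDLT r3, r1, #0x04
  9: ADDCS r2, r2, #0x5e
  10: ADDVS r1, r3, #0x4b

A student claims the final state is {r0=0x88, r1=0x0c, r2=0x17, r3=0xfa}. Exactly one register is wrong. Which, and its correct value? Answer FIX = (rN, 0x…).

FIX = (r1, 0x26)

[0] flags=0011 → (cmp)
[1] flags=0011 NE?T → r1=0x26
[2] flags=0011 CS?T → r3=0xfa
[3] flags=0011 PL?T → r0=0x2f
[4] flags=0000 → (cmp)
[5] flags=0000 LS?T → r0=0x3a
[6] flags=0000 GT?T → r0=0x88
[7] flags=0010 → (cmp)
[8] flags=0010 LT?F → skip
[9] flags=0010 CS?T → r2=0x17
[10] flags=0010 VS?F → skip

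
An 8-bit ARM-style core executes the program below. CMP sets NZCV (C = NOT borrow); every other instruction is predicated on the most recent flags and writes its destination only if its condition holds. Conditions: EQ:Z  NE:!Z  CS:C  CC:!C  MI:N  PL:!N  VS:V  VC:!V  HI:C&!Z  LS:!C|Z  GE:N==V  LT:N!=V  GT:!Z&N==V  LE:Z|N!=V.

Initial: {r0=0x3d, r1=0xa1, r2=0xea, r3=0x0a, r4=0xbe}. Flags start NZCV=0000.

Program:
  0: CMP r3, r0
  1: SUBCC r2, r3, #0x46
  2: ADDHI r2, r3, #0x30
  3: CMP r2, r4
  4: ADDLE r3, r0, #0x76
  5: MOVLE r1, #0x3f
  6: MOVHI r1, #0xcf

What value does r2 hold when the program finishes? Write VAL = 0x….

VAL = 0xc4

[0] flags=1000 → (cmp)
[1] flags=1000 CC?T → r2=0xc4
[2] flags=1000 HI?F → skip
[3] flags=0010 → (cmp)
[4] flags=0010 LE?F → skip
[5] flags=0010 LE?F → skip
[6] flags=0010 HI?T → r1=0xcf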